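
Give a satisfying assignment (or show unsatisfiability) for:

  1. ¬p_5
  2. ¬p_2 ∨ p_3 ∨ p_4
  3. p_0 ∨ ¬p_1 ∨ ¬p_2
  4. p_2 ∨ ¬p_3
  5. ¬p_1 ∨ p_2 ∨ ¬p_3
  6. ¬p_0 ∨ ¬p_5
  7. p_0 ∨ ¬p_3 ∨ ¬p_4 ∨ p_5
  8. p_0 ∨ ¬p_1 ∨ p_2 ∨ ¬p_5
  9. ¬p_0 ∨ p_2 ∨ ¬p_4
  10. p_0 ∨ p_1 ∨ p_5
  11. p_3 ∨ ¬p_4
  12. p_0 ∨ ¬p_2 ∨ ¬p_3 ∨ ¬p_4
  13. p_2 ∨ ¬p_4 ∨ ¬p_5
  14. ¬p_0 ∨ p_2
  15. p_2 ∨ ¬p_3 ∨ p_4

Unit clause (¬p_5) forces p_5 = False.
Set p_0 = True.
  then (¬p_0 ∨ p_2) forces p_2 = True.
Set p_1 = True.
Try p_3 = False:
  (¬p_2 ∨ p_3 ∨ p_4) forces p_4 = True.
  clause (p_3 ∨ ¬p_4) is falsified — backtrack.
So p_3 = True.
Set p_4 = False.
All clauses satisfied.

p_0 = True; p_1 = True; p_2 = True; p_3 = True; p_4 = False; p_5 = False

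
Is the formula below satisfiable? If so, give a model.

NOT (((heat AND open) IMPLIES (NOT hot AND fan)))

fan=T; heat=T; open=T; hot=T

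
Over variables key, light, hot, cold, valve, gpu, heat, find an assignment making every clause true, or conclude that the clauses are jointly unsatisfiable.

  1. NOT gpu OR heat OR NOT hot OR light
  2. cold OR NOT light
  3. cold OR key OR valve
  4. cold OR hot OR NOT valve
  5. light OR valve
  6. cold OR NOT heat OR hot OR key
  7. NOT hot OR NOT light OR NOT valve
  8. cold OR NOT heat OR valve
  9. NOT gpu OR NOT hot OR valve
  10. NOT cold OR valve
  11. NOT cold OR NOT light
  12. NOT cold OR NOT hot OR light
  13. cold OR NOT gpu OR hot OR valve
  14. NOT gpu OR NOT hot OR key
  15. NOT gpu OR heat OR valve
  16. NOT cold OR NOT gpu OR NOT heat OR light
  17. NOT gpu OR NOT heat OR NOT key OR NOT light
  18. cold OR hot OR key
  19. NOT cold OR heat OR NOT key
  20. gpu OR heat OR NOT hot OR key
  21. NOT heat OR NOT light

key: True; light: False; hot: True; cold: False; valve: True; gpu: False; heat: True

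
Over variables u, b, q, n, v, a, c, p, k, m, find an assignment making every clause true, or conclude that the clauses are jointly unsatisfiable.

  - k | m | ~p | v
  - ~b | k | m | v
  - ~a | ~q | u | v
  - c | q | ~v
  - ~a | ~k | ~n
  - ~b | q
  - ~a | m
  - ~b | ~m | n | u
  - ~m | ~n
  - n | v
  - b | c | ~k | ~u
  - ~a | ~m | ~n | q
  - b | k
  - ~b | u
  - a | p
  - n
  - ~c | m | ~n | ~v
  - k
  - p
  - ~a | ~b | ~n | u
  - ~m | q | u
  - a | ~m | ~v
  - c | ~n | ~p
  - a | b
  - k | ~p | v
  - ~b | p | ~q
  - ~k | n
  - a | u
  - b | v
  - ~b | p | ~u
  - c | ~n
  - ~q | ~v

u = True; b = True; q = True; n = True; v = False; a = False; c = True; p = True; k = True; m = False

Unit clause (n) forces n = True.
Unit clause (k) forces k = True.
Unit clause (p) forces p = True.
In (c | ~n | ~p) only c is left, so c = True.
In (~a | ~k | ~n) only ~a is left, so a = False.
In (~m | ~n) only ~m is left, so m = False.
In (~c | m | ~n | ~v) only ~v is left, so v = False.
In (a | b) only b is left, so b = True.
In (a | u) only u is left, so u = True.
In (~b | q) only q is left, so q = True.
All clauses satisfied.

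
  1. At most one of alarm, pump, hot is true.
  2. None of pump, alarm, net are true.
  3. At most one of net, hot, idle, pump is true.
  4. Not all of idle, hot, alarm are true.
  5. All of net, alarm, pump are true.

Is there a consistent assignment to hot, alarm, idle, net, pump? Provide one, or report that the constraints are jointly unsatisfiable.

Case alarm = True:
  Constraint (2) is violated (alarm=T) — contradiction.
Case alarm = False:
  Constraint (5) is violated (alarm=F) — contradiction.
Both cases fail — unsatisfiable.

No satisfying assignment exists.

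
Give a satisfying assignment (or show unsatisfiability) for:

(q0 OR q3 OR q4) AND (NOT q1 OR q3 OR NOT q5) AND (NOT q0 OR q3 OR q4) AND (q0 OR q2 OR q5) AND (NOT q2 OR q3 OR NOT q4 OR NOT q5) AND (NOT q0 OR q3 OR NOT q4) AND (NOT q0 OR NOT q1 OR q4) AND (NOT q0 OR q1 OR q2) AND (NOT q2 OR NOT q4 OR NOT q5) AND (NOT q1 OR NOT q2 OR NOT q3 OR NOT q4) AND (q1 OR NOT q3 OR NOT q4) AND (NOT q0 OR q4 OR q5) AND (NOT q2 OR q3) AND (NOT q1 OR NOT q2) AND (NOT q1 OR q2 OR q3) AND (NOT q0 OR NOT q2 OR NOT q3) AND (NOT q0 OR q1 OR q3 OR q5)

q0 = True; q1 = True; q2 = False; q3 = True; q4 = True; q5 = True

Set q0 = True.
Try q1 = False:
  (NOT q0 OR q1 OR q2) forces q2 = True.
  (NOT q2 OR q3) forces q3 = True.
  clause (NOT q0 OR NOT q2 OR NOT q3) is falsified — backtrack.
So q1 = True.
  then (NOT q0 OR NOT q1 OR q4) forces q4 = True.
  then (NOT q1 OR NOT q2) forces q2 = False.
  then (NOT q1 OR q2 OR q3) forces q3 = True.
Set q5 = True.
All clauses satisfied.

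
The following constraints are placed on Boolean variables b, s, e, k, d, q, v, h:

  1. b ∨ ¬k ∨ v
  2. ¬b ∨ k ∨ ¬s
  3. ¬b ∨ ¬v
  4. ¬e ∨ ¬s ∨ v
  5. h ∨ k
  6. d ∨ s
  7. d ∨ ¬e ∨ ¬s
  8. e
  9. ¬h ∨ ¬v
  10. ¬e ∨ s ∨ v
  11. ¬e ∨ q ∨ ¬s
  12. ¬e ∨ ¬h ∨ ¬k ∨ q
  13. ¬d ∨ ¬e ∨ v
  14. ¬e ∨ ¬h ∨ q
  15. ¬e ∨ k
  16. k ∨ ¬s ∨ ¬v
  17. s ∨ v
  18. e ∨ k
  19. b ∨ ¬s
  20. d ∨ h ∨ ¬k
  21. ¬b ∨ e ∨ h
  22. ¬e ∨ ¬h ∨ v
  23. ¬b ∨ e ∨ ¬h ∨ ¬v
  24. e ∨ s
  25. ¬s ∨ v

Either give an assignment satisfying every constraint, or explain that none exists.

Unit clause (e) forces e = True.
In (¬e ∨ k) only k is left, so k = True.
Try b = True:
  (¬b ∨ ¬v) forces v = False.
  (¬e ∨ ¬s ∨ v) forces s = False.
  clause (¬e ∨ s ∨ v) is falsified — backtrack.
So b = False.
  then (b ∨ ¬k ∨ v) forces v = True.
  then (¬h ∨ ¬v) forces h = False.
  then (b ∨ ¬s) forces s = False.
  then (d ∨ h ∨ ¬k) forces d = True.
Set q = True.
All clauses satisfied.

b = False; s = False; e = True; k = True; d = True; q = True; v = True; h = False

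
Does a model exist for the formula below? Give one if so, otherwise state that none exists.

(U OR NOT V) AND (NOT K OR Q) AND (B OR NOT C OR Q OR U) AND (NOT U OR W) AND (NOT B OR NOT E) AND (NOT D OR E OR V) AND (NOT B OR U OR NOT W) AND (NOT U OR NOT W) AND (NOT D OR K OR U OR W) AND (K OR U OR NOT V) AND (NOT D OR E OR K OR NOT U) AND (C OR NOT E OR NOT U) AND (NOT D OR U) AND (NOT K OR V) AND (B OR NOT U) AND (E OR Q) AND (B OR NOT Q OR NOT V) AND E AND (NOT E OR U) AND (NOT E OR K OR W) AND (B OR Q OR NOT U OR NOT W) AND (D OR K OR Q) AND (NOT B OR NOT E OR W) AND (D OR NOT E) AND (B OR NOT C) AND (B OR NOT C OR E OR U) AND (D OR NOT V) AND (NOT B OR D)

UNSATISFIABLE

Case E = True:
  (NOT B OR NOT E) forces B = False.
  (B OR NOT U) forces U = False.
  Clause (NOT E OR U) is falsified — contradiction.
Case E = False:
  Clause (E) is falsified — contradiction.
Both cases fail, so the formula is unsatisfiable.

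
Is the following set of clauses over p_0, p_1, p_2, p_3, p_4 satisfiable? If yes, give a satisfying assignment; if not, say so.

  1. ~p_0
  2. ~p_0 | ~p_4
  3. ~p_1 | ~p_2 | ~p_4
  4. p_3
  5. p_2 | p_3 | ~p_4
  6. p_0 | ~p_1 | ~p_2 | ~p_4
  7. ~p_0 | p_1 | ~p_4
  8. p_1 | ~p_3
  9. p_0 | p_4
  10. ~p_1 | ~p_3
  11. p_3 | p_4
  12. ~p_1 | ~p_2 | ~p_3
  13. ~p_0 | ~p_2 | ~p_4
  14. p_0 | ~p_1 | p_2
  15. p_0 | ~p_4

The formula is unsatisfiable.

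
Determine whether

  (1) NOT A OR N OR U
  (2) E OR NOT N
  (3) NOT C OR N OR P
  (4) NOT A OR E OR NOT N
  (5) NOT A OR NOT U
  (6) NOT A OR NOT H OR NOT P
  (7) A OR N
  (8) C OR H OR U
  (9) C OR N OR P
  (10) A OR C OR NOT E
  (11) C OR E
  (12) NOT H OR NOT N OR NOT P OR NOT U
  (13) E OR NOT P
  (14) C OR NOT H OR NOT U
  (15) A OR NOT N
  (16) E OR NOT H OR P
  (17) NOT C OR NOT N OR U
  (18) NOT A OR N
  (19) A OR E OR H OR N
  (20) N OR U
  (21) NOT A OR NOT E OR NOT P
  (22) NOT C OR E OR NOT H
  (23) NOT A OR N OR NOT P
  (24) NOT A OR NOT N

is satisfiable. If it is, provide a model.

The formula is unsatisfiable.

Case N = True:
  (E OR NOT N) forces E = True.
  (A OR NOT N) forces A = True.
  Clause (NOT A OR NOT N) is falsified — contradiction.
Case N = False:
  (A OR N) forces A = True.
  Clause (NOT A OR N) is falsified — contradiction.
Both cases fail, so the formula is unsatisfiable.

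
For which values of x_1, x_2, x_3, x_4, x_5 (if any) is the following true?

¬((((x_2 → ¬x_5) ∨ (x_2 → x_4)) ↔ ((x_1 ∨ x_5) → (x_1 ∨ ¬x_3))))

x_1=F, x_2=T, x_3=T, x_4=T, x_5=T

  ¬((((x_2 → ¬x_5) ∨ (x_2 → x_4)) ↔ ((x_1 ∨ x_5) → (x_1 ∨ ¬x_3)))) = True
    ((x_2 → ¬x_5) ∨ (x_2 → x_4)) ↔ ((x_1 ∨ x_5) → (x_1 ∨ ¬x_3)) = False
      (x_2 → ¬x_5) ∨ (x_2 → x_4) = True
        x_2 → ¬x_5 = False
          ¬x_5 = False
        x_2 → x_4 = True
      (x_1 ∨ x_5) → (x_1 ∨ ¬x_3) = False
        x_1 ∨ x_5 = True
        x_1 ∨ ¬x_3 = False
          ¬x_3 = False
The formula evaluates to True.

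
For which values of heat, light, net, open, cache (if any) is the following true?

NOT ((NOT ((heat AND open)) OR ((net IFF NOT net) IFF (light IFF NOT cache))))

heat=T, light=T, net=F, open=T, cache=F

  NOT ((NOT ((heat AND open)) OR ((net IFF NOT net) IFF (light IFF NOT cache)))) = True
    NOT ((heat AND open)) OR ((net IFF NOT net) IFF (light IFF NOT cache)) = False
      NOT ((heat AND open)) = False
        heat AND open = True
      (net IFF NOT net) IFF (light IFF NOT cache) = False
        net IFF NOT net = False
          NOT net = True
        light IFF NOT cache = True
          NOT cache = True
The formula evaluates to True.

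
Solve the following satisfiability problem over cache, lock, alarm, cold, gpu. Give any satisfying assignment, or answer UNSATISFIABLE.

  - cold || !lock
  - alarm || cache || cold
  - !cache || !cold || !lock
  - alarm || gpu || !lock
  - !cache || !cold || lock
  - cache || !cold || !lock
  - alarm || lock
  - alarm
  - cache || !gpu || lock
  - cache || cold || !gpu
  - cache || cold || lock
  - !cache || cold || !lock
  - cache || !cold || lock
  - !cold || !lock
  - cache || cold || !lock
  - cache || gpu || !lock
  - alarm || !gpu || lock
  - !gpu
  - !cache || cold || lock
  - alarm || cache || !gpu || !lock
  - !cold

Case cold = True:
  Clause (!cold) is falsified — contradiction.
Case cold = False:
  (cold || !lock) forces lock = False.
  (alarm || lock) forces alarm = True.
  (cache || cold || lock) forces cache = True.
  Clause (!cache || cold || lock) is falsified — contradiction.
Both cases fail, so the formula is unsatisfiable.

The formula is unsatisfiable.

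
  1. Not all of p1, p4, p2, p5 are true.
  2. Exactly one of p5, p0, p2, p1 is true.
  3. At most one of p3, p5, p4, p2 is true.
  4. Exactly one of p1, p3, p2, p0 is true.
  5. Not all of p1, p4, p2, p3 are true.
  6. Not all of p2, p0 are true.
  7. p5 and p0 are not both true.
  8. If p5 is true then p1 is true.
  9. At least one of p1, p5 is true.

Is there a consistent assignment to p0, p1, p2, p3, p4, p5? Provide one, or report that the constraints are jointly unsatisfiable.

p0: False, p1: True, p2: False, p3: False, p4: False, p5: False

  (1) {p1, p4, p2, p5}: 1/4 true — not all ✓
  (2) {p5, p0, p2, p1}: 1 true — exactly one ✓
  (3) {p3, p5, p4, p2}: 0 true — at most one ✓
  (4) {p1, p3, p2, p0}: 1 true — exactly one ✓
  (5) {p1, p4, p2, p3}: 1/4 true — not all ✓
  (6) {p2, p0}: 0/2 true — not all ✓
  (7) p5=F, p0=F — not both ✓
  (8) p5=F ⇒ p1: vacuous ✓
  (9) {p1, p5}: 1 true — at least one ✓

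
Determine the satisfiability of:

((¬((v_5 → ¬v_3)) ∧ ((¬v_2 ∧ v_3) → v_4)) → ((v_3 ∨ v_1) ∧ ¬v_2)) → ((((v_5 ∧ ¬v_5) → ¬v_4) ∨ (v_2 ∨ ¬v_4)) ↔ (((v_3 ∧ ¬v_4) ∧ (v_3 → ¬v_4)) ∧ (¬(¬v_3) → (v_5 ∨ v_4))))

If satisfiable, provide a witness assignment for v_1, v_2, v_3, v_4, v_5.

v_1=F; v_2=T; v_3=T; v_4=F; v_5=T

  ((¬((v_5 → ¬v_3)) ∧ ((¬v_2 ∧ v_3) → v_4)) → ((v_3 ∨ v_1) ∧ ¬v_2)) → ((((v_5 ∧ ¬v_5) → ¬v_4) ∨ (v_2 ∨ ¬v_4)) ↔ (((v_3 ∧ ¬v_4) ∧ (v_3 → ¬v_4)) ∧ (¬(¬v_3) → (v_5 ∨ v_4)))) = True
    (¬((v_5 → ¬v_3)) ∧ ((¬v_2 ∧ v_3) → v_4)) → ((v_3 ∨ v_1) ∧ ¬v_2) = False
      ¬((v_5 → ¬v_3)) ∧ ((¬v_2 ∧ v_3) → v_4) = True
        ¬((v_5 → ¬v_3)) = True
          v_5 → ¬v_3 = False
            ¬v_3 = False
        (¬v_2 ∧ v_3) → v_4 = True
          ¬v_2 ∧ v_3 = False
            ¬v_2 = False
      (v_3 ∨ v_1) ∧ ¬v_2 = False
        v_3 ∨ v_1 = True
        ¬v_2 = False
    (((v_5 ∧ ¬v_5) → ¬v_4) ∨ (v_2 ∨ ¬v_4)) ↔ (((v_3 ∧ ¬v_4) ∧ (v_3 → ¬v_4)) ∧ (¬(¬v_3) → (v_5 ∨ v_4))) = True
      ((v_5 ∧ ¬v_5) → ¬v_4) ∨ (v_2 ∨ ¬v_4) = True
        (v_5 ∧ ¬v_5) → ¬v_4 = True
          v_5 ∧ ¬v_5 = False
            ¬v_5 = False
          ¬v_4 = True
        v_2 ∨ ¬v_4 = True
          ¬v_4 = True
      ((v_3 ∧ ¬v_4) ∧ (v_3 → ¬v_4)) ∧ (¬(¬v_3) → (v_5 ∨ v_4)) = True
        (v_3 ∧ ¬v_4) ∧ (v_3 → ¬v_4) = True
          v_3 ∧ ¬v_4 = True
            ¬v_4 = True
          v_3 → ¬v_4 = True
            ¬v_4 = True
        ¬(¬v_3) → (v_5 ∨ v_4) = True
          ¬(¬v_3) = True
            ¬v_3 = False
          v_5 ∨ v_4 = True
The formula evaluates to True.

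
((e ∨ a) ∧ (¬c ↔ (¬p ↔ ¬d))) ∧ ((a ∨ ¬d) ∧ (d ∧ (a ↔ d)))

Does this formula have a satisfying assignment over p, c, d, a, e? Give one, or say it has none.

p: True, c: False, d: True, a: True, e: True

  (e ∨ a) ∧ (¬c ↔ (¬p ↔ ¬d)) = True
    e ∨ a = True
    ¬c ↔ (¬p ↔ ¬d) = True
      ¬c = True
      ¬p ↔ ¬d = True
        ¬p = False
        ¬d = False
  (a ∨ ¬d) ∧ (d ∧ (a ↔ d)) = True
    a ∨ ¬d = True
      ¬d = False
    d ∧ (a ↔ d) = True
      a ↔ d = True
Both conjuncts True, so the formula holds.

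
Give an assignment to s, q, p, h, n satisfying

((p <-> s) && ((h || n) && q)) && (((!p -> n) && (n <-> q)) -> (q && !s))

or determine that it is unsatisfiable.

s=F; q=T; p=F; h=T; n=F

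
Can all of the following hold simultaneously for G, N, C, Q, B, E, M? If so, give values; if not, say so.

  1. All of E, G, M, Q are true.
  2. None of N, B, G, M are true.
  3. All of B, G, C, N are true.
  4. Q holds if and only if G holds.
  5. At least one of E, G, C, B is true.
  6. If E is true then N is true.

No satisfying assignment exists.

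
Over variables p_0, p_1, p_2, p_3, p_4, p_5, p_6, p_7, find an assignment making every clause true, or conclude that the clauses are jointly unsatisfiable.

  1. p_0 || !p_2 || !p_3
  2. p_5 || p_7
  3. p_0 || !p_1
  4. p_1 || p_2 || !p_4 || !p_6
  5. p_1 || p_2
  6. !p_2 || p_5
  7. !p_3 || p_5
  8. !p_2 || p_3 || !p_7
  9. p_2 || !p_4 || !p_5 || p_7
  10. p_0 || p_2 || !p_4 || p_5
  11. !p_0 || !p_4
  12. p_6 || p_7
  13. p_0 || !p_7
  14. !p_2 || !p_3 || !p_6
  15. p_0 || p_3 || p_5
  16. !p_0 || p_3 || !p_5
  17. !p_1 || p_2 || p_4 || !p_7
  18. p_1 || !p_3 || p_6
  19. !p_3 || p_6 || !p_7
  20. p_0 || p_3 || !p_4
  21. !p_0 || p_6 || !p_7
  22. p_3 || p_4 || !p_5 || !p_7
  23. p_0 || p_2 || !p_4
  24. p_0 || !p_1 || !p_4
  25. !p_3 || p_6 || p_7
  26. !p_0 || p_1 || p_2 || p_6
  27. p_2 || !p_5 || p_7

Set p_0 = False.
  then (p_0 || !p_1) forces p_1 = False.
  then (p_1 || p_2) forces p_2 = True.
  then (!p_2 || p_5) forces p_5 = True.
  then (p_0 || !p_7) forces p_7 = False.
  then (p_0 || !p_2 || !p_3) forces p_3 = False.
  then (p_6 || p_7) forces p_6 = True.
  then (p_0 || p_3 || !p_4) forces p_4 = False.
All clauses satisfied.

p_0: False; p_1: False; p_2: True; p_3: False; p_4: False; p_5: True; p_6: True; p_7: False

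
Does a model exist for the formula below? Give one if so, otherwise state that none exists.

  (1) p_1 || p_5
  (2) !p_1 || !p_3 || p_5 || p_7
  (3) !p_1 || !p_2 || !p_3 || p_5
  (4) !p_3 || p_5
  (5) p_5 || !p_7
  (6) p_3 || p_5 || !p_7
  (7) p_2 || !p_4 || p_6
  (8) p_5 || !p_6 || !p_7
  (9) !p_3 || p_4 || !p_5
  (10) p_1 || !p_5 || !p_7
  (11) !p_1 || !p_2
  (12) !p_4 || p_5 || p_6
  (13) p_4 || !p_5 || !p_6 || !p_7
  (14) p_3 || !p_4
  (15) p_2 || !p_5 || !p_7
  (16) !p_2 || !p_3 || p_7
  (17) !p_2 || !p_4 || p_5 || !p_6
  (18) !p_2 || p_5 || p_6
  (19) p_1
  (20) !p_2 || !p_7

Unit clause (p_1) forces p_1 = True.
In (!p_1 || !p_2) only !p_2 is left, so p_2 = False.
Set p_3 = False.
  then (p_3 || !p_4) forces p_4 = False.
Set p_5 = True.
  then (p_2 || !p_5 || !p_7) forces p_7 = False.
Set p_6 = False.
All clauses satisfied.

p_1=T; p_2=F; p_3=F; p_4=F; p_5=T; p_6=F; p_7=F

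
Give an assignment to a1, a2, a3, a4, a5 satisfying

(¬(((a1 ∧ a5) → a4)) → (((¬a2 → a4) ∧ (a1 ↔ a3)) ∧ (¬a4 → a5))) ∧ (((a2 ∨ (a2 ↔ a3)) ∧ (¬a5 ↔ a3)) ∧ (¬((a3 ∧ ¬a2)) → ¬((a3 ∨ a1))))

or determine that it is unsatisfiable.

a1=F; a2=T; a3=F; a4=F; a5=T

  ¬(((a1 ∧ a5) → a4)) → (((¬a2 → a4) ∧ (a1 ↔ a3)) ∧ (¬a4 → a5)) = True
    ¬(((a1 ∧ a5) → a4)) = False
      (a1 ∧ a5) → a4 = True
        a1 ∧ a5 = False
    ((¬a2 → a4) ∧ (a1 ↔ a3)) ∧ (¬a4 → a5) = True
      (¬a2 → a4) ∧ (a1 ↔ a3) = True
        ¬a2 → a4 = True
          ¬a2 = False
        a1 ↔ a3 = True
      ¬a4 → a5 = True
        ¬a4 = True
  ((a2 ∨ (a2 ↔ a3)) ∧ (¬a5 ↔ a3)) ∧ (¬((a3 ∧ ¬a2)) → ¬((a3 ∨ a1))) = True
    (a2 ∨ (a2 ↔ a3)) ∧ (¬a5 ↔ a3) = True
      a2 ∨ (a2 ↔ a3) = True
        a2 ↔ a3 = False
      ¬a5 ↔ a3 = True
        ¬a5 = False
    ¬((a3 ∧ ¬a2)) → ¬((a3 ∨ a1)) = True
      ¬((a3 ∧ ¬a2)) = True
        a3 ∧ ¬a2 = False
          ¬a2 = False
      ¬((a3 ∨ a1)) = True
        a3 ∨ a1 = False
Both conjuncts True, so the formula holds.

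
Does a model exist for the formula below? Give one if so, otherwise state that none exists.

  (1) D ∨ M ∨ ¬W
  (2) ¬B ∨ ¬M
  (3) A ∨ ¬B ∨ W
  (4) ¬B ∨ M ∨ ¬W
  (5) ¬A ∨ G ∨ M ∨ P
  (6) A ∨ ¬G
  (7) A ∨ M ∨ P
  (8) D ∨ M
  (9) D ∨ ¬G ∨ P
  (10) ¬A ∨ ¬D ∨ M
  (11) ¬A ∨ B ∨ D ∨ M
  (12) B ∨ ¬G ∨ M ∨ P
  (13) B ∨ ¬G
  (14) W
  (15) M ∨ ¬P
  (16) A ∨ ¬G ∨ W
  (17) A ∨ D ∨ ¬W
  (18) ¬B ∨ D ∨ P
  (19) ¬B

P=T, M=T, B=F, D=T, W=T, A=T, G=F

Unit clause (W) forces W = True.
Unit clause (¬B) forces B = False.
In (B ∨ ¬G) only ¬G is left, so G = False.
Set P = True.
  then (M ∨ ¬P) forces M = True.
Set D = True.
Set A = True.
All clauses satisfied.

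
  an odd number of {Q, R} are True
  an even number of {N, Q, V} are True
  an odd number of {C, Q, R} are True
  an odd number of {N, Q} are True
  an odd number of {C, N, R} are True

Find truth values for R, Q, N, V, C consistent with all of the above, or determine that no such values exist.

Adding constraints 3, 4, 5 mod 2: every variable appears an even number of times on the left, so the left side is 0.
But the right sides sum to 1 (mod 2). 0 ≠ 1 — the system is inconsistent.

Unsatisfiable — no assignment works.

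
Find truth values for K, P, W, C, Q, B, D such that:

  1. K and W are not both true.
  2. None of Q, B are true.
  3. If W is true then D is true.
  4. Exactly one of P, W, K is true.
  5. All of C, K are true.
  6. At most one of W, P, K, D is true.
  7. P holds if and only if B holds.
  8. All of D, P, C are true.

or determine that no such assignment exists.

Case P = True:
  (2) forces Q = False.
  (2) forces B = False.
  Constraint (7) is violated (P=T, B=F) — contradiction.
Case P = False:
  Constraint (8) is violated (P=F) — contradiction.
Both cases fail — unsatisfiable.

The formula is unsatisfiable.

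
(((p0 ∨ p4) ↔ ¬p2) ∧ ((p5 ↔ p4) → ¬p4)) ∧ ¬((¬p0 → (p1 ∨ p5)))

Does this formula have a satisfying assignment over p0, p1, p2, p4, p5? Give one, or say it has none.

p0 = False; p1 = False; p2 = False; p4 = True; p5 = False

  ((p0 ∨ p4) ↔ ¬p2) ∧ ((p5 ↔ p4) → ¬p4) = True
    (p0 ∨ p4) ↔ ¬p2 = True
      p0 ∨ p4 = True
      ¬p2 = True
    (p5 ↔ p4) → ¬p4 = True
      p5 ↔ p4 = False
      ¬p4 = False
  ¬((¬p0 → (p1 ∨ p5))) = True
    ¬p0 → (p1 ∨ p5) = False
      ¬p0 = True
      p1 ∨ p5 = False
Both conjuncts True, so the formula holds.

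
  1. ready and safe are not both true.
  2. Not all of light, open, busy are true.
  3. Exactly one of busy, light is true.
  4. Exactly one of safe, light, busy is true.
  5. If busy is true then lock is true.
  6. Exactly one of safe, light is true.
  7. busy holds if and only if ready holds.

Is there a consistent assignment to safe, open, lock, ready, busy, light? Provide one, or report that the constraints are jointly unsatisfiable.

safe = False, open = True, lock = True, ready = False, busy = False, light = True

  (1) ready=F, safe=F — not both ✓
  (2) {light, open, busy}: 2/3 true — not all ✓
  (3) {busy, light}: 1 true — exactly one ✓
  (4) {safe, light, busy}: 1 true — exactly one ✓
  (5) busy=F ⇒ lock: vacuous ✓
  (6) {safe, light}: 1 true — exactly one ✓
  (7) busy=F, ready=F — same ✓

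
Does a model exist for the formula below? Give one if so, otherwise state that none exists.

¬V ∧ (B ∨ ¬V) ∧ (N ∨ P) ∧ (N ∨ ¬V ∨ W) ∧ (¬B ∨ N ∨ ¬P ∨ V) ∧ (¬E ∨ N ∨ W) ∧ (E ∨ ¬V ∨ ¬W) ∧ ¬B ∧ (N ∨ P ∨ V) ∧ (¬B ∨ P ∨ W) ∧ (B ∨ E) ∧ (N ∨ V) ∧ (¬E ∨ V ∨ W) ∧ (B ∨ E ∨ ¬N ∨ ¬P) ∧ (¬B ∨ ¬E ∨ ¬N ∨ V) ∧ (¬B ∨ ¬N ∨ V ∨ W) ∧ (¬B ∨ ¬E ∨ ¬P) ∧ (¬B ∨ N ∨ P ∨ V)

Unit clause (¬V) forces V = False.
Unit clause (¬B) forces B = False.
In (B ∨ E) only E is left, so E = True.
In (N ∨ V) only N is left, so N = True.
In (¬E ∨ V ∨ W) only W is left, so W = True.
Set P = False.
All clauses satisfied.

B = False, N = True, W = True, E = True, V = False, P = False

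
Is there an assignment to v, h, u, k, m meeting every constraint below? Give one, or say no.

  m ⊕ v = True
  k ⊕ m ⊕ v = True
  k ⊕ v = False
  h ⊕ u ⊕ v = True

v: False, h: False, u: True, k: False, m: True

m ⊕ v = T ⊕ F = True ✓
k ⊕ m ⊕ v = F ⊕ T ⊕ F = True ✓
k ⊕ v = F ⊕ F = False ✓
h ⊕ u ⊕ v = F ⊕ T ⊕ F = True ✓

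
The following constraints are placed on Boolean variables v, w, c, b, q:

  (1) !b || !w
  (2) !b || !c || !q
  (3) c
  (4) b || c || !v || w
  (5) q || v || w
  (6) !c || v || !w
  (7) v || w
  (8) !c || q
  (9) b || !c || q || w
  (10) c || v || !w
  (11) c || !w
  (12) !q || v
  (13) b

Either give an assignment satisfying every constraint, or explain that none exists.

UNSATISFIABLE

Case c = True:
  (!c || q) forces q = True.
  (!b || !c || !q) forces b = False.
  Clause (b) is falsified — contradiction.
Case c = False:
  Clause (c) is falsified — contradiction.
Both cases fail, so the formula is unsatisfiable.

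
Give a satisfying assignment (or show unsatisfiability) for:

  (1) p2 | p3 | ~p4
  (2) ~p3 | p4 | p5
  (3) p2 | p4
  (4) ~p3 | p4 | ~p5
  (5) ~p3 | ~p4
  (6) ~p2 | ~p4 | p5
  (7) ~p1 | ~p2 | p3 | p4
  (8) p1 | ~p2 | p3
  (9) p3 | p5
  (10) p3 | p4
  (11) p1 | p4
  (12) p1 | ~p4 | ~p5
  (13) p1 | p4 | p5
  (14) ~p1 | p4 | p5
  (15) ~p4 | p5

Try p1 = False:
  (p1 | p4) forces p4 = True.
  (~p3 | ~p4) forces p3 = False.
  (p2 | p3 | ~p4) forces p2 = True.
  clause (p1 | ~p2 | p3) is falsified — backtrack.
So p1 = True.
Set p2 = True.
Try p3 = True:
  (~p3 | ~p4) forces p4 = False.
  (~p3 | p4 | p5) forces p5 = True.
  clause (~p3 | p4 | ~p5) is falsified — backtrack.
So p3 = False.
  then (~p1 | ~p2 | p3 | p4) forces p4 = True.
  then (p3 | p5) forces p5 = True.
All clauses satisfied.

p1: True, p2: True, p3: False, p4: True, p5: True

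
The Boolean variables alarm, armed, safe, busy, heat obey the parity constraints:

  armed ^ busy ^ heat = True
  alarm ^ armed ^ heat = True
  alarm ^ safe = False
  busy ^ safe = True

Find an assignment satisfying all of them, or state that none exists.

No satisfying assignment exists.

Adding constraints 1, 2, 3, 4 mod 2: every variable appears an even number of times on the left, so the left side is 0.
But the right sides sum to 1 (mod 2). 0 ≠ 1 — the system is inconsistent.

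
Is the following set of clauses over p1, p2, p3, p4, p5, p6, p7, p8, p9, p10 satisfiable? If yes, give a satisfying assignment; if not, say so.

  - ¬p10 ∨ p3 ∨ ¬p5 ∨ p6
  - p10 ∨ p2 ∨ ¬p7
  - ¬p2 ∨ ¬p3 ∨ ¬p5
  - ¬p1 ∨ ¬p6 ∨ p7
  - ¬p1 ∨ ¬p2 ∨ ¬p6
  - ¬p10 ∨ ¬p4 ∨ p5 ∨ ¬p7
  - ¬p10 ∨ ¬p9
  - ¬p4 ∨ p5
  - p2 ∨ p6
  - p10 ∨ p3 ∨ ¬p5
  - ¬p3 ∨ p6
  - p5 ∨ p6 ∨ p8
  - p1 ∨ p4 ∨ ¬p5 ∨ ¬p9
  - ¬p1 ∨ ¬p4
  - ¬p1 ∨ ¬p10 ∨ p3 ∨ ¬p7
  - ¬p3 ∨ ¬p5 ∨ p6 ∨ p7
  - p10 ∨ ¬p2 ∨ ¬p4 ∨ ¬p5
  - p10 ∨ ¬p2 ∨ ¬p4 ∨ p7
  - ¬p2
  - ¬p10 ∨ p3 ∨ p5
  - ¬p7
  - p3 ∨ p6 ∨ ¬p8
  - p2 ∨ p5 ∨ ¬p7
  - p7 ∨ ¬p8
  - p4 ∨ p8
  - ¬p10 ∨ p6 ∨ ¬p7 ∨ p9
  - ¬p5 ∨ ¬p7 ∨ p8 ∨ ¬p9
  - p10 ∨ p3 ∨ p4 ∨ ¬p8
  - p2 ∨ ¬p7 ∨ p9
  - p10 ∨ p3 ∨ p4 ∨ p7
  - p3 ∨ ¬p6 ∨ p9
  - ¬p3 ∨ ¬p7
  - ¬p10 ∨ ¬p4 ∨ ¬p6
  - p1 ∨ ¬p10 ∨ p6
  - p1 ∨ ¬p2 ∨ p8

Unit clause (¬p2) forces p2 = False.
Unit clause (¬p7) forces p7 = False.
In (p7 ∨ ¬p8) only ¬p8 is left, so p8 = False.
In (p4 ∨ p8) only p4 is left, so p4 = True.
In (¬p4 ∨ p5) only p5 is left, so p5 = True.
In (p2 ∨ p6) only p6 is left, so p6 = True.
In (¬p1 ∨ ¬p4) only ¬p1 is left, so p1 = False.
In (¬p10 ∨ ¬p4 ∨ ¬p6) only ¬p10 is left, so p10 = False.
In (p10 ∨ p3 ∨ ¬p5) only p3 is left, so p3 = True.
Set p9 = True.
All clauses satisfied.

p1 = False, p2 = False, p3 = True, p4 = True, p5 = True, p6 = True, p7 = False, p8 = False, p9 = True, p10 = False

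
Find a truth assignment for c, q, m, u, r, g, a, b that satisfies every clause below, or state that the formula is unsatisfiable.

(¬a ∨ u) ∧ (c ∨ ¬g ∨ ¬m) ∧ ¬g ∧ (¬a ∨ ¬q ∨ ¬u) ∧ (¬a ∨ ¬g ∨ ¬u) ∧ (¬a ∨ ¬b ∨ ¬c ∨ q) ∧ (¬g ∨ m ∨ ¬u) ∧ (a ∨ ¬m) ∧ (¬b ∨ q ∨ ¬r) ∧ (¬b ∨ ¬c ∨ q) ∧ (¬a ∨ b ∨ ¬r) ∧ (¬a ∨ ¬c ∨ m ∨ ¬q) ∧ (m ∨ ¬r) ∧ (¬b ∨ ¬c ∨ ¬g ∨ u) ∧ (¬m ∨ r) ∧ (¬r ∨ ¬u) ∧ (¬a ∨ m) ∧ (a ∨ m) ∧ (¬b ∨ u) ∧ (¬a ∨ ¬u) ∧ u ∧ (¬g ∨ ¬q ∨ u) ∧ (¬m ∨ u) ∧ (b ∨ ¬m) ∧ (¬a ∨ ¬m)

Case a = True:
  (¬a ∨ u) forces u = True.
  Clause (¬a ∨ ¬u) is falsified — contradiction.
Case a = False:
  (¬g) forces g = False.
  (a ∨ ¬m) forces m = False.
  Clause (a ∨ m) is falsified — contradiction.
Both cases fail, so the formula is unsatisfiable.

UNSATISFIABLE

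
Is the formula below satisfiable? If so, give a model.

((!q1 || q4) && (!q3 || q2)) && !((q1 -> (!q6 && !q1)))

q1: True; q2: True; q3: True; q4: True; q6: False

  (!q1 || q4) && (!q3 || q2) = True
    !q1 || q4 = True
      !q1 = False
    !q3 || q2 = True
      !q3 = False
  !((q1 -> (!q6 && !q1))) = True
    q1 -> (!q6 && !q1) = False
      !q6 && !q1 = False
        !q6 = True
        !q1 = False
Both conjuncts True, so the formula holds.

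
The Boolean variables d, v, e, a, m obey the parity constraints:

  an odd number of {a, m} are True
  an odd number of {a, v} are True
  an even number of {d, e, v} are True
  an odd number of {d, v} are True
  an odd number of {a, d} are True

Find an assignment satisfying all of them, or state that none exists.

Adding constraints 2, 4, 5 mod 2: every variable appears an even number of times on the left, so the left side is 0.
But the right sides sum to 1 (mod 2). 0 ≠ 1 — the system is inconsistent.

No satisfying assignment exists.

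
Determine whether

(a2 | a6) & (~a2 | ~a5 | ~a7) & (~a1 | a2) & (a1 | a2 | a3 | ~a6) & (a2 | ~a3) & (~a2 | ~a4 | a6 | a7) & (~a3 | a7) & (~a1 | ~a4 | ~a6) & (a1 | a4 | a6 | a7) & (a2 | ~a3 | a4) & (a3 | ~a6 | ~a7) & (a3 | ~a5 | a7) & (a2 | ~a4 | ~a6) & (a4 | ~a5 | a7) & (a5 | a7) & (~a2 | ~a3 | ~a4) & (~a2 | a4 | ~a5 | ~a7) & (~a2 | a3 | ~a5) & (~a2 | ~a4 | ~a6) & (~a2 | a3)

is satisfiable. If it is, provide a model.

Set a1 = True.
  then (~a1 | a2) forces a2 = True.
  then (~a2 | a3) forces a3 = True.
  then (~a3 | a7) forces a7 = True.
  then (~a2 | ~a3 | ~a4) forces a4 = False.
  then (~a2 | a4 | ~a5 | ~a7) forces a5 = False.
Set a6 = True.
All clauses satisfied.

a1=T; a2=T; a3=T; a4=F; a5=F; a6=T; a7=T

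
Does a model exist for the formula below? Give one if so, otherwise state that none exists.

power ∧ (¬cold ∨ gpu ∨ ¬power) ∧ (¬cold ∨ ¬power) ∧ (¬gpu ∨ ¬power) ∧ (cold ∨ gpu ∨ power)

gpu = False, cold = False, power = True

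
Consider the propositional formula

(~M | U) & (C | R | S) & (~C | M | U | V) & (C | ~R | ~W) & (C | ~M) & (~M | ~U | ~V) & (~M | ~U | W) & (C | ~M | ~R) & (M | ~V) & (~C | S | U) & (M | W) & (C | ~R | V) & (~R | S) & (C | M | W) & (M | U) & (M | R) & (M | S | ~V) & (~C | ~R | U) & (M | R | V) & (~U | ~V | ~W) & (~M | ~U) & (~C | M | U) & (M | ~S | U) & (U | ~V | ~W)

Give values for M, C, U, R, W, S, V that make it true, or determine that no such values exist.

M: False, C: True, U: True, R: True, W: True, S: True, V: False

Try M = True:
  (~M | U) forces U = True.
  clause (~M | ~U) is falsified — backtrack.
So M = False.
  then (M | ~V) forces V = False.
  then (M | W) forces W = True.
  then (M | U) forces U = True.
  then (M | R) forces R = True.
  then (C | ~R | ~W) forces C = True.
  then (~R | S) forces S = True.
All clauses satisfied.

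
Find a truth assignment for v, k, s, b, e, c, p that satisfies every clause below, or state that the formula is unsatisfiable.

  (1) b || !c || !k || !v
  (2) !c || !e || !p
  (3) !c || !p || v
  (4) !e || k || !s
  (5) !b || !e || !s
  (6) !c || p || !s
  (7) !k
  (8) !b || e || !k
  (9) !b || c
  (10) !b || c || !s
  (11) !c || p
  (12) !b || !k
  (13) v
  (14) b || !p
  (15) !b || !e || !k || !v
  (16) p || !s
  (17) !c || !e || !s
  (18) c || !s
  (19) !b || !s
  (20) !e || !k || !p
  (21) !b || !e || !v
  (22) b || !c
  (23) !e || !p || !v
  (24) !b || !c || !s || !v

v = True; k = False; s = False; b = False; e = True; c = False; p = False

Unit clause (!k) forces k = False.
Unit clause (v) forces v = True.
Try s = True:
  (!e || k || !s) forces e = False.
  (p || !s) forces p = True.
  (b || !p) forces b = True.
  clause (!b || !s) is falsified — backtrack.
So s = False.
Set b = False.
  then (b || !p) forces p = False.
  then (b || !c) forces c = False.
Set e = True.
All clauses satisfied.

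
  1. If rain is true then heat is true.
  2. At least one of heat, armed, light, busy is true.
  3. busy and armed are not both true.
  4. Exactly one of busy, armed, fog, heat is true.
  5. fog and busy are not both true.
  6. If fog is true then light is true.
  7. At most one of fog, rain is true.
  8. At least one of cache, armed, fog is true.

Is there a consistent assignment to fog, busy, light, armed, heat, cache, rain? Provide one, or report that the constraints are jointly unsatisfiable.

fog: False, busy: False, light: True, armed: True, heat: False, cache: False, rain: False

  (1) rain=F ⇒ heat: vacuous ✓
  (2) {heat, armed, light, busy}: 2 true — at least one ✓
  (3) busy=F, armed=T — not both ✓
  (4) {busy, armed, fog, heat}: 1 true — exactly one ✓
  (5) fog=F, busy=F — not both ✓
  (6) fog=F ⇒ light: vacuous ✓
  (7) {fog, rain}: 0 true — at most one ✓
  (8) {cache, armed, fog}: 1 true — at least one ✓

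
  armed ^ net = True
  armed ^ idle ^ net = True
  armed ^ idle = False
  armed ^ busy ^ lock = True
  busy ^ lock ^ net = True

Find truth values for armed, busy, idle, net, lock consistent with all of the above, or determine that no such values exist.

Adding constraints 1, 4, 5 mod 2: every variable appears an even number of times on the left, so the left side is 0.
But the right sides sum to 1 (mod 2). 0 ≠ 1 — the system is inconsistent.

The formula is unsatisfiable.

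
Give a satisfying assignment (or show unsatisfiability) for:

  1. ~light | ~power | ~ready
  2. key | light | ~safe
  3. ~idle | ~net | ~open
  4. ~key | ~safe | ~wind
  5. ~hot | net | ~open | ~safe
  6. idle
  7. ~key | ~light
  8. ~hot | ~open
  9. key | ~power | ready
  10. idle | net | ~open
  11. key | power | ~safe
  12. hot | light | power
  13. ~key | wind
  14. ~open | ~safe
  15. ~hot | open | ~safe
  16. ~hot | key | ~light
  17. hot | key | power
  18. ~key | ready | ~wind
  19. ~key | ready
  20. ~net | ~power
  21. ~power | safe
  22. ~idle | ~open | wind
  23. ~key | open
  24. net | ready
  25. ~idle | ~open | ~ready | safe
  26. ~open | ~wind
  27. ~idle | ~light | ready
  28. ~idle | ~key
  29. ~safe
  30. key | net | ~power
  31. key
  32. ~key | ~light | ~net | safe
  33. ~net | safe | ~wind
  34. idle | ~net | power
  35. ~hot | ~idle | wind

Unsatisfiable — no assignment works.

Case key = True:
  (idle) forces idle = True.
  Clause (~idle | ~key) is falsified — contradiction.
Case key = False:
  Clause (key) is falsified — contradiction.
Both cases fail, so the formula is unsatisfiable.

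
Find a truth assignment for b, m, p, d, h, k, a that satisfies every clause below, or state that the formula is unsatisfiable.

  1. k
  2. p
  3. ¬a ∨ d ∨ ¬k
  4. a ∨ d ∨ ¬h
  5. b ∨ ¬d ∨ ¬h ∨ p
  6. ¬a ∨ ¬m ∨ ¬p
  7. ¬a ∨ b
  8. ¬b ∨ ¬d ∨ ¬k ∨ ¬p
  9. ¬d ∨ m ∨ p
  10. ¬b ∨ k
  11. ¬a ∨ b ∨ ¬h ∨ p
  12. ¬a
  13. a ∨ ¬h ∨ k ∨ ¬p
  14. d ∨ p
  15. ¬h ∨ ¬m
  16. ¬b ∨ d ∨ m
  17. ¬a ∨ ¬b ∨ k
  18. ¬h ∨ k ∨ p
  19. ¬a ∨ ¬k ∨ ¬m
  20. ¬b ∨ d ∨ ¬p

Unit clause (k) forces k = True.
Unit clause (p) forces p = True.
Unit clause (¬a) forces a = False.
Try b = True:
  (¬b ∨ ¬d ∨ ¬k ∨ ¬p) forces d = False.
  clause (¬b ∨ d ∨ ¬p) is falsified — backtrack.
So b = False.
Set m = False.
Set d = True.
Set h = True.
All clauses satisfied.

b = False, m = False, p = True, d = True, h = True, k = True, a = False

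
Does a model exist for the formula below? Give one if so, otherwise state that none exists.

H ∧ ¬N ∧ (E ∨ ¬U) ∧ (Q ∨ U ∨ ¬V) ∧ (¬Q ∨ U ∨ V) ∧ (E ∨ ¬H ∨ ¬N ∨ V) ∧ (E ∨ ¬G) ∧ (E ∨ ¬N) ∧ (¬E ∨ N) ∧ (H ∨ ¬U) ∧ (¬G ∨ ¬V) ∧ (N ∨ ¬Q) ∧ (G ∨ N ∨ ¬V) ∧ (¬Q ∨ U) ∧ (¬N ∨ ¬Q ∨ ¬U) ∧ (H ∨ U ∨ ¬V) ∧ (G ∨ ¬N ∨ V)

Unit clause (H) forces H = True.
Unit clause (¬N) forces N = False.
In (¬E ∨ N) only ¬E is left, so E = False.
In (N ∨ ¬Q) only ¬Q is left, so Q = False.
In (E ∨ ¬U) only ¬U is left, so U = False.
In (Q ∨ U ∨ ¬V) only ¬V is left, so V = False.
In (E ∨ ¬G) only ¬G is left, so G = False.
All clauses satisfied.

V=F, G=F, N=F, Q=F, E=F, U=F, H=T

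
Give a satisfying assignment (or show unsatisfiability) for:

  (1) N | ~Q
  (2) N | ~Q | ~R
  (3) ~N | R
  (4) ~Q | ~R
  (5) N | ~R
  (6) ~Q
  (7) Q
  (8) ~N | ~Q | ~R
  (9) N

Case Q = True:
  Clause (~Q) is falsified — contradiction.
Case Q = False:
  Clause (Q) is falsified — contradiction.
Both cases fail, so the formula is unsatisfiable.

The formula is unsatisfiable.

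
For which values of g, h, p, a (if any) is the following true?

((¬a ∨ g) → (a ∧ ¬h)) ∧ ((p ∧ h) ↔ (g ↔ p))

g=F; h=F; p=T; a=T

  (¬a ∨ g) → (a ∧ ¬h) = True
    ¬a ∨ g = False
      ¬a = False
    a ∧ ¬h = True
      ¬h = True
  (p ∧ h) ↔ (g ↔ p) = True
    p ∧ h = False
    g ↔ p = False
Both conjuncts True, so the formula holds.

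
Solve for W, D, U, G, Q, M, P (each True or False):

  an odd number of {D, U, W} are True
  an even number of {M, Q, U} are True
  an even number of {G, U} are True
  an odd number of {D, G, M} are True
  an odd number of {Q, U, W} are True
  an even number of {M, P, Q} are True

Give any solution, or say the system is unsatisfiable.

The formula is unsatisfiable.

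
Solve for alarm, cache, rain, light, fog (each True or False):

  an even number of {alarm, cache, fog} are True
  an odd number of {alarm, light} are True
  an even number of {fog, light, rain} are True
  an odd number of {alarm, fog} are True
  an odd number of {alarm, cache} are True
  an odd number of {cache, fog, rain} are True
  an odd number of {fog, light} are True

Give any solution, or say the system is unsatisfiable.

Adding constraints 2, 3, 5, 6 mod 2: every variable appears an even number of times on the left, so the left side is 0.
But the right sides sum to 1 (mod 2). 0 ≠ 1 — the system is inconsistent.

The formula is unsatisfiable.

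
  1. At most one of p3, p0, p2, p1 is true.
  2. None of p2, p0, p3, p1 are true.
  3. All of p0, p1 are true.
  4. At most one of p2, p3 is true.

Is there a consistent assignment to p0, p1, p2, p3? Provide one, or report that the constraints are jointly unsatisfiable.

Unsatisfiable — no assignment works.

Case p0 = True:
  Constraint (2) is violated (p0=T) — contradiction.
Case p0 = False:
  Constraint (3) is violated (p0=F) — contradiction.
Both cases fail — unsatisfiable.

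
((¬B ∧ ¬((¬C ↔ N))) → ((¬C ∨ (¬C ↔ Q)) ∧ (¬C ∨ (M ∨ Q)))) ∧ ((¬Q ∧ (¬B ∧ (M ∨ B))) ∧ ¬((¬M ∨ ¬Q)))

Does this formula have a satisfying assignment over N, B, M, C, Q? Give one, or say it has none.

Case Q = True: the conjunct ¬Q is False.
Case Q = False: the conjunct ¬((¬M ∨ ¬Q)) becomes ¬((¬M ∨ True)) = False.
Both cases fail — unsatisfiable.

The formula is unsatisfiable.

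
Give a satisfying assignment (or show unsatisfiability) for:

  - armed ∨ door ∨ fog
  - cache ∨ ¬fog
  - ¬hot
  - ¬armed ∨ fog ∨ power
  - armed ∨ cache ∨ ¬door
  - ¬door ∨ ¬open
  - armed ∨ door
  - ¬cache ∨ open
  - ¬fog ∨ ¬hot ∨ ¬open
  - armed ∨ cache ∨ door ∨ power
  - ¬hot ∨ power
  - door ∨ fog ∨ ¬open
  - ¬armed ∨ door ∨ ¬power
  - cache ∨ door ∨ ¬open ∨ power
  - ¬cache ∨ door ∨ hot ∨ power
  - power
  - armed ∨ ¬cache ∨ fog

Unit clause (¬hot) forces hot = False.
Unit clause (power) forces power = True.
Try fog = True:
  (cache ∨ ¬fog) forces cache = True.
  (¬cache ∨ open) forces open = True.
  (¬door ∨ ¬open) forces door = False.
  (armed ∨ door) forces armed = True.
  clause (¬armed ∨ door ∨ ¬power) is falsified — backtrack.
So fog = False.
Try open = True:
  (¬door ∨ ¬open) forces door = False.
  clause (door ∨ fog ∨ ¬open) is falsified — backtrack.
So open = False.
  then (¬cache ∨ open) forces cache = False.
Try armed = False:
  (armed ∨ door ∨ fog) forces door = True.
  clause (armed ∨ cache ∨ ¬door) is falsified — backtrack.
So armed = True.
  then (¬armed ∨ door ∨ ¬power) forces door = True.
All clauses satisfied.

fog = False, open = False, cache = False, armed = True, hot = False, power = True, door = True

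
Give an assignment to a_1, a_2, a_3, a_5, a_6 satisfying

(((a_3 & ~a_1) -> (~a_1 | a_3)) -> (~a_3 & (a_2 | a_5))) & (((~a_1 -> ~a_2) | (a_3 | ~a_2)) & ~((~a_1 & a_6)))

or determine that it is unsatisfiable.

a_1 = True; a_2 = True; a_3 = False; a_5 = True; a_6 = True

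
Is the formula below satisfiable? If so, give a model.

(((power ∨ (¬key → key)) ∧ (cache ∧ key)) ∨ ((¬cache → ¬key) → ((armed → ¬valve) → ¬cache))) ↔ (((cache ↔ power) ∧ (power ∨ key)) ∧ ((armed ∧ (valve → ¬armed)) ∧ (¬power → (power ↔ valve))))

power = False, key = False, armed = False, valve = True, cache = True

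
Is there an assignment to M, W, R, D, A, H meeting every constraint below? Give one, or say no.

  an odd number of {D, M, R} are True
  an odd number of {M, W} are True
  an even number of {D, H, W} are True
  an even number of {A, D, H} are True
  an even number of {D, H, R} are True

M = False, W = True, R = True, D = False, A = True, H = True

{D, M, R}: 1 true → odd ✓
{M, W}: 1 true → odd ✓
{D, H, W}: 2 true → even ✓
{A, D, H}: 2 true → even ✓
{D, H, R}: 2 true → even ✓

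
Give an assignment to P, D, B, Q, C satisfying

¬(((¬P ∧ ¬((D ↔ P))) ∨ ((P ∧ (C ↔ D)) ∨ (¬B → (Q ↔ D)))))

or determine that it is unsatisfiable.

P: True; D: True; B: False; Q: False; C: False

  ¬(((¬P ∧ ¬((D ↔ P))) ∨ ((P ∧ (C ↔ D)) ∨ (¬B → (Q ↔ D))))) = True
    (¬P ∧ ¬((D ↔ P))) ∨ ((P ∧ (C ↔ D)) ∨ (¬B → (Q ↔ D))) = False
      ¬P ∧ ¬((D ↔ P)) = False
        ¬P = False
        ¬((D ↔ P)) = False
          D ↔ P = True
      (P ∧ (C ↔ D)) ∨ (¬B → (Q ↔ D)) = False
        P ∧ (C ↔ D) = False
          C ↔ D = False
        ¬B → (Q ↔ D) = False
          ¬B = True
          Q ↔ D = False
The formula evaluates to True.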